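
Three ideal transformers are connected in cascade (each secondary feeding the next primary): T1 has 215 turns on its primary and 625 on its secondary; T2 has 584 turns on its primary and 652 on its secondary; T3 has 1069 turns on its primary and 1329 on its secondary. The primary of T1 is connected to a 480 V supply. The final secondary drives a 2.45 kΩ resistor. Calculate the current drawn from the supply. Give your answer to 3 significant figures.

I_supply ≈ 3.19 A

After T1: V = 480.00 × 625/215 = 1395.3 V.
After T2: V = 1395.3 × 652/584 = 1557.8 V.
After T3: V = 1557.8 × 1329/1069 = 1936.7 V.
I_load = 1936.7/2450 = 0.79049 A, so P_out = 1936.7 × 0.79049 = 1531.0 W.
All ideal ⇒ P_in = P_out, so I_supply = 1531.0/480 = 3.19 A.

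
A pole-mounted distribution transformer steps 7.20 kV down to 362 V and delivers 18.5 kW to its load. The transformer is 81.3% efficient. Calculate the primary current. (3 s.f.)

I_p ≈ 3.16 A

P_in = P_out/η = 18500/0.813 = 22755 W.
I_p = P_in/V_p = 22755/7200 = 3.16 A.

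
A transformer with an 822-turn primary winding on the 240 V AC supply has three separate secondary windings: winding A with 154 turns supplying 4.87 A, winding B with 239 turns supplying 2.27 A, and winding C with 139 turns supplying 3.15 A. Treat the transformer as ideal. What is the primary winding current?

I_p ≈ 2.11 A

V_A = 240 × 154/822 = 44.964 V; V_B = 240 × 239/822 = 69.781 V; V_C = 240 × 139/822 = 40.584 V.
P_out = V_A I_A + V_B I_B + V_C I_C = 44.964×4.87 + 69.781×2.27 + 40.584×3.15 = 218.97 + 158.40 + 127.84 = 505.21 W.
Ideal ⇒ P_in = P_out, so I_p = P_out/V_p = 505.21/240 = 2.11 A.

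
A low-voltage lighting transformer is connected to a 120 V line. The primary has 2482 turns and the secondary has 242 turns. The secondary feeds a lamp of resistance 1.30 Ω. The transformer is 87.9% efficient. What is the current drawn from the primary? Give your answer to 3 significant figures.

V_s = 120 × 242/2482 = 11.700 V.
I_s = V_s/R = 11.700/1.30 = 9.0002 A.
P_out = V_s I_s = 11.700 × 9.0002 = 105.30 W.
P_in = P_out/η = 105.30/0.879 = 119.80 W.
I_p = P_in/V_p = 119.80/120 = 0.998 A.

I_p ≈ 0.998 A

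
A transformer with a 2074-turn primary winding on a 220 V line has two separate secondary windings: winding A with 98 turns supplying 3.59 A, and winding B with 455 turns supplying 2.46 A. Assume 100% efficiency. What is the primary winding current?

I_p ≈ 0.709 A

V_A = 220 × 98/2074 = 10.395 V; V_B = 220 × 455/2074 = 48.264 V.
P_out = V_A I_A + V_B I_B = 10.395×3.59 + 48.264×2.46 = 37.319 + 118.73 = 156.05 W.
Ideal ⇒ P_in = P_out, so I_p = P_out/V_p = 156.05/220 = 0.709 A.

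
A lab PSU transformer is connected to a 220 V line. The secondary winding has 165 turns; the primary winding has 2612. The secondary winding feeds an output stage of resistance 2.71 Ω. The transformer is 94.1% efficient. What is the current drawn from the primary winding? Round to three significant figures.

I_p ≈ 0.344 A

V_s = 220 × 165/2612 = 13.897 V.
I_s = V_s/R = 13.897/2.71 = 5.1282 A.
P_out = V_s I_s = 13.897 × 5.1282 = 71.268 W.
P_in = P_out/η = 71.268/0.941 = 75.737 W.
I_p = P_in/V_p = 75.737/220 = 0.344 A.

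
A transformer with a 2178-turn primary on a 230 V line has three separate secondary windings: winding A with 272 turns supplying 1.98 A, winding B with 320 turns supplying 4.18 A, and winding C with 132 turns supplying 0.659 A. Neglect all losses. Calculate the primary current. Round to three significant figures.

V_A = 230 × 272/2178 = 28.724 V; V_B = 230 × 320/2178 = 33.792 V; V_C = 230 × 132/2178 = 13.939 V.
P_out = V_A I_A + V_B I_B + V_C I_C = 28.724×1.98 + 33.792×4.18 + 13.939×0.659 = 56.873 + 141.25 + 9.1861 = 207.31 W.
Ideal ⇒ P_in = P_out, so I_p = P_out/V_p = 207.31/230 = 0.901 A.

I_p ≈ 0.901 A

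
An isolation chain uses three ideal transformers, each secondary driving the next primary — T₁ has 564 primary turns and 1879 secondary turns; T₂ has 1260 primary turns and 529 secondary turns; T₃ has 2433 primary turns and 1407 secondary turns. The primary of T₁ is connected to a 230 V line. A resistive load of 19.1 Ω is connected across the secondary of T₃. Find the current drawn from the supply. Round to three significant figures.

I_supply ≈ 7.88 A

After T₁: V = 230.00 × 1879/564 = 766.26 V.
After T₂: V = 766.26 × 529/1260 = 321.71 V.
After T₃: V = 321.71 × 1407/2433 = 186.04 V.
I_load = 186.04/19.1 = 9.7405 A, so P_out = 186.04 × 9.7405 = 1812.1 W.
All ideal ⇒ P_in = P_out, so I_supply = 1812.1/230 = 7.88 A.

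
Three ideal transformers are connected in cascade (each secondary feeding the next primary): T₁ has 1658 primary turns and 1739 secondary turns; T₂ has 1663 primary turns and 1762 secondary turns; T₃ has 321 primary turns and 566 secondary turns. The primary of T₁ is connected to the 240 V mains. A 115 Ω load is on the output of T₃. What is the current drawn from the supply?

I_supply ≈ 8.01 A

After T₁: V = 240.00 × 1739/1658 = 251.72 V.
After T₂: V = 251.72 × 1762/1663 = 266.71 V.
After T₃: V = 266.71 × 566/321 = 470.27 V.
I_load = 470.27/115 = 4.0893 A, so P_out = 470.27 × 4.0893 = 1923.1 W.
All ideal ⇒ P_in = P_out, so I_supply = 1923.1/240 = 8.01 A.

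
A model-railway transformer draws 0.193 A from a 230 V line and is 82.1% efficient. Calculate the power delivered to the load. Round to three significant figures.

P_out ≈ 36.4 W

P_in = V_p I_p = 230 × 0.193 = 44.390 W.
P_out = η P_in = 0.821 × 44.390 = 36.4 W.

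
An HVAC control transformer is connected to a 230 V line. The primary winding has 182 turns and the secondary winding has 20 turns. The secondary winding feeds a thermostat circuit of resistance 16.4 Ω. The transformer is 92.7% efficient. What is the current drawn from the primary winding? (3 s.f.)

V_s = 230 × 20/182 = 25.275 V.
I_s = V_s/R = 25.275/16.4 = 1.5411 A.
P_out = V_s I_s = 25.275 × 1.5411 = 38.952 W.
P_in = P_out/η = 38.952/0.927 = 42.019 W.
I_p = P_in/V_p = 42.019/230 = 0.183 A.

I_p ≈ 0.183 A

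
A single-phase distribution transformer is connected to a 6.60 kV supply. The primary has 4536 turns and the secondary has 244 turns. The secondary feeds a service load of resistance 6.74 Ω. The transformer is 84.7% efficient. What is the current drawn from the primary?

V_s = 6600 × 244/4536 = 355.03 V.
I_s = V_s/R = 355.03/6.74 = 52.675 A.
P_out = V_s I_s = 355.03 × 52.675 = 18701 W.
P_in = P_out/η = 18701/0.847 = 22079 W.
I_p = P_in/V_p = 22079/6600 = 3.35 A.

I_p ≈ 3.35 A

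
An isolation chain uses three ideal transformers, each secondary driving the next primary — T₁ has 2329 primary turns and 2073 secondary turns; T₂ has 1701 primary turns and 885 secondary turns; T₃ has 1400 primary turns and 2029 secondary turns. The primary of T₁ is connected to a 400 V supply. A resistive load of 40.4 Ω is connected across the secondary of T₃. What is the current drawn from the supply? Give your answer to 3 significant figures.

Secondary of T₁: V = 400.00 × 2073/2329 = 356.03 V.
Secondary of T₂: V = 356.03 × 885/1701 = 185.24 V.
Secondary of T₃: V = 185.24 × 2029/1400 = 268.46 V.
I_load = 268.46/40.4 = 6.6451 A, so P_out = 268.46 × 6.6451 = 1784.0 W.
All ideal ⇒ P_in = P_out, so I_supply = 1784.0/400 = 4.46 A.

I_supply ≈ 4.46 A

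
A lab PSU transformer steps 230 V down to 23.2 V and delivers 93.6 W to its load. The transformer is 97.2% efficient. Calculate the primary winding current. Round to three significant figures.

I_p ≈ 0.419 A

P_in = P_out/η = 93.6/0.972 = 96.296 W.
I_p = P_in/V_p = 96.296/230 = 0.419 A.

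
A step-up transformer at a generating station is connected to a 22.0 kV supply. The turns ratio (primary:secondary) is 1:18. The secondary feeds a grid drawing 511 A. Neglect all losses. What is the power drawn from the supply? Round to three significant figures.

P ≈ 2.02×10^8 W

I_p = I_s × N_s/N_p = 511 × 18/1 = 9198.0 A.
P = V_p I_p = 22000 × 9198.0 = 2.02×10^8 W.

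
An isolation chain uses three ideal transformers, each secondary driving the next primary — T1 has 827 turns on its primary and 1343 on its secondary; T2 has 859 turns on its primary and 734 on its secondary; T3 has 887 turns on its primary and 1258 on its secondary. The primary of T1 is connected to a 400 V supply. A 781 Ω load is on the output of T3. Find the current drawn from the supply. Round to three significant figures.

I_supply ≈ 1.98 A

Secondary of T1: V = 400.00 × 1343/827 = 649.58 V.
Secondary of T2: V = 649.58 × 734/859 = 555.05 V.
Secondary of T3: V = 555.05 × 1258/887 = 787.21 V.
I_load = 787.21/781 = 1.0080 A, so P_out = 787.21 × 1.0080 = 793.47 W.
All ideal ⇒ P_in = P_out, so I_supply = 793.47/400 = 1.98 A.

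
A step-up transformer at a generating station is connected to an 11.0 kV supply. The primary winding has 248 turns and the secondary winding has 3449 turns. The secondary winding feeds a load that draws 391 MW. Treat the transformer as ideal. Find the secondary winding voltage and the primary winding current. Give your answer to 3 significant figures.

V_s = V_p × N_s/N_p = 11000 × 3449/248 = 152980 V.
I_s = P/V_s = 3.91×10^8/152980 = 2555.9 A.
I_p = I_s × N_s/N_p = 2555.9 × 3449/248 = 35500 A.

V_s ≈ 153000 V, I_p ≈ 35500 A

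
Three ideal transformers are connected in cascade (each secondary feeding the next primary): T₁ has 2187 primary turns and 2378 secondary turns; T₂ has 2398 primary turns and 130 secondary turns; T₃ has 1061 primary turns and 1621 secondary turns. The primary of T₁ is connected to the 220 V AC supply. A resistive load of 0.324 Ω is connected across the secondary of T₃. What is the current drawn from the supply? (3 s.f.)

I_supply ≈ 5.51 A

Secondary of T₁: V = 220.00 × 2378/2187 = 239.21 V.
Secondary of T₂: V = 239.21 × 130/2398 = 12.968 V.
Secondary of T₃: V = 12.968 × 1621/1061 = 19.813 V.
I_load = 19.813/0.324 = 61.151 A, so P_out = 19.813 × 61.151 = 1211.6 W.
All ideal ⇒ P_in = P_out, so I_supply = 1211.6/220 = 5.51 A.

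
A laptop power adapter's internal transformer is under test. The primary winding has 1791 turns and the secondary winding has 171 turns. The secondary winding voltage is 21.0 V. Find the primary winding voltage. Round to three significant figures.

V_p/V_s = N_p/N_s, so V_p = 21.0 × 1791/171 = 220 V.

V_p ≈ 220 V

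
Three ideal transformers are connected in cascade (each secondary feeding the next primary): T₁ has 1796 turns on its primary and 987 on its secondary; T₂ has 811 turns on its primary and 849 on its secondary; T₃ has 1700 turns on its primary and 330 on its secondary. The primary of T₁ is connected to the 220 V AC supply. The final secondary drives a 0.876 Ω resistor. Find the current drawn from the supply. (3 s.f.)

Secondary of T₁: V = 220.00 × 987/1796 = 120.90 V.
Secondary of T₂: V = 120.90 × 849/811 = 126.57 V.
Secondary of T₃: V = 126.57 × 330/1700 = 24.569 V.
I_load = 24.569/0.876 = 28.047 A, so P_out = 24.569 × 28.047 = 689.08 W.
All ideal ⇒ P_in = P_out, so I_supply = 689.08/220 = 3.13 A.

I_supply ≈ 3.13 A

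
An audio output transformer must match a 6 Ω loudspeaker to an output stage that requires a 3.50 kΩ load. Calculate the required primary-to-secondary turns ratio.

Z_p/Z_s = (N_p/N_s)², so N_p/N_s = √(3500/6) = √583 = 24.2.

N_p/N_s ≈ 24.2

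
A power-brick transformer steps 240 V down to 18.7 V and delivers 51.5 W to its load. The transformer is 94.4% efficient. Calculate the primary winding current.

P_in = P_out/η = 51.5/0.944 = 54.555 W.
I_p = P_in/V_p = 54.555/240 = 0.227 A.

I_p ≈ 0.227 A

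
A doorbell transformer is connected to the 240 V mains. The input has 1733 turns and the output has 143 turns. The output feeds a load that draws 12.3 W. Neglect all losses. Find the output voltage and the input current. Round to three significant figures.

V_out ≈ 19.8 V, I_in ≈ 0.0513 A

V_out = V_in × N_out/N_in = 240 × 143/1733 = 19.804 V.
I_out = P/V_out = 12.3/19.804 = 0.62109 A.
I_in = I_out × N_out/N_in = 0.62109 × 143/1733 = 0.0513 A.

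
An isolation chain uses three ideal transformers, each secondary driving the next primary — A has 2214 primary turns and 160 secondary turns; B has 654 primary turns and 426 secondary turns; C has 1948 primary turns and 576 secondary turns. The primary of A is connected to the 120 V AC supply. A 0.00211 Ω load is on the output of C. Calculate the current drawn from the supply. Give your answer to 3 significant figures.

I_supply ≈ 11.0 A

After A: V = 120.00 × 160/2214 = 8.6721 V.
After B: V = 8.6721 × 426/654 = 5.6488 V.
After C: V = 5.6488 × 576/1948 = 1.6703 V.
I_load = 1.6703/0.00211 = 791.60 A, so P_out = 1.6703 × 791.60 = 1322.2 W.
All ideal ⇒ P_in = P_out, so I_supply = 1322.2/120 = 11.0 A.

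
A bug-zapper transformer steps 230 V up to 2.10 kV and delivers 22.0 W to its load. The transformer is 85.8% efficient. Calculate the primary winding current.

I_p ≈ 0.111 A

P_in = P_out/η = 22.0/0.858 = 25.641 W.
I_p = P_in/V_p = 25.641/230 = 0.111 A.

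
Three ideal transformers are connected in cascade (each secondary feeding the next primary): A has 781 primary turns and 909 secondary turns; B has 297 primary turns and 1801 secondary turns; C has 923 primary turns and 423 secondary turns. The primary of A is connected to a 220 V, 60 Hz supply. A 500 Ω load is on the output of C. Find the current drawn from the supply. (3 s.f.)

Secondary of A: V = 220.00 × 909/781 = 256.06 V.
Secondary of B: V = 256.06 × 1801/297 = 1552.7 V.
Secondary of C: V = 1552.7 × 423/923 = 711.59 V.
I_load = 711.59/500 = 1.4232 A, so P_out = 711.59 × 1.4232 = 1012.7 W.
All ideal ⇒ P_in = P_out, so I_supply = 1012.7/220 = 4.60 A.

I_supply ≈ 4.60 A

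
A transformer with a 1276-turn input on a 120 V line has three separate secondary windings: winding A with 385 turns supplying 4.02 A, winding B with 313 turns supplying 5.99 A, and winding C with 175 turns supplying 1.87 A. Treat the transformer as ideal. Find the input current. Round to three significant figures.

V_A = 120 × 385/1276 = 36.207 V; V_B = 120 × 313/1276 = 29.436 V; V_C = 120 × 175/1276 = 16.458 V.
P_out = V_A I_A + V_B I_B + V_C I_C = 36.207×4.02 + 29.436×5.99 + 16.458×1.87 = 145.55 + 176.32 + 30.776 = 352.65 W.
Ideal ⇒ P_in = P_out, so I_in = P_out/V_in = 352.65/120 = 2.94 A.

I_in ≈ 2.94 A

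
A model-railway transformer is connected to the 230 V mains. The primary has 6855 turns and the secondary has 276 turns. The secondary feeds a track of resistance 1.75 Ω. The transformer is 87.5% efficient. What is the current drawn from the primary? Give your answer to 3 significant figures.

I_p ≈ 0.243 A

V_s = 230 × 276/6855 = 9.2604 V.
I_s = V_s/R = 9.2604/1.75 = 5.2917 A.
P_out = V_s I_s = 9.2604 × 5.2917 = 49.003 W.
P_in = P_out/η = 49.003/0.875 = 56.003 W.
I_p = P_in/V_p = 56.003/230 = 0.243 A.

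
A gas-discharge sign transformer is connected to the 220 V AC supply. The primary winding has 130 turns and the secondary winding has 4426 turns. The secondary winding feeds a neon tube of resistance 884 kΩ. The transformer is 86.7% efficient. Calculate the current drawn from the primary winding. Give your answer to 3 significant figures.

I_p ≈ 0.333 A

V_s = 220 × 4426/130 = 7490.2 V.
I_s = V_s/R = 7490.2/884000 = 0.0084730 A.
P_out = V_s I_s = 7490.2 × 0.0084730 = 63.464 W.
P_in = P_out/η = 63.464/0.867 = 73.200 W.
I_p = P_in/V_p = 73.200/220 = 0.333 A.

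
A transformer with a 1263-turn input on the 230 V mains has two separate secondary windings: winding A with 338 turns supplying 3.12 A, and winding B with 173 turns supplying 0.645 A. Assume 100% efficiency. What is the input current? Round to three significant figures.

V_A = 230 × 338/1263 = 61.552 V; V_B = 230 × 173/1263 = 31.504 V.
P_out = V_A I_A + V_B I_B = 61.552×3.12 + 31.504×0.645 = 192.04 + 20.320 = 212.36 W.
Ideal ⇒ P_in = P_out, so I_in = P_out/V_in = 212.36/230 = 0.923 A.

I_in ≈ 0.923 A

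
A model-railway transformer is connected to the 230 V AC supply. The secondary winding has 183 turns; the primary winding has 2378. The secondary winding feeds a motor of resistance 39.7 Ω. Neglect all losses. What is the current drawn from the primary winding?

V_s = V_p × N_s/N_p = 230 × 183/2378 = 17.700 V.
I_s = V_s/R = 17.700/39.7 = 0.44584 A.
For an ideal transformer I_p N_p = I_s N_s, so I_p = 0.44584 × 183/2378 = 0.0343 A.

I_p ≈ 0.0343 A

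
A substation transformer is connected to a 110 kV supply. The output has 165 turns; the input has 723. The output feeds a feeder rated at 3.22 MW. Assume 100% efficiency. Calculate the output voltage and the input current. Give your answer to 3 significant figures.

V_out ≈ 25100 V, I_in ≈ 29.3 A

V_out = V_in × N_out/N_in = 110000 × 165/723 = 25104 V.
I_out = P/V_out = 3.22×10^6/25104 = 128.27 A.
I_in = I_out × N_out/N_in = 128.27 × 165/723 = 29.3 A.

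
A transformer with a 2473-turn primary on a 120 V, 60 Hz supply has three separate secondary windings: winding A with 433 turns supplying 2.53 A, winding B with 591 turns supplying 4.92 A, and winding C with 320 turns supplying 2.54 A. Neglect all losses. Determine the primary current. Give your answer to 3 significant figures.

V_A = 120 × 433/2473 = 21.011 V; V_B = 120 × 591/2473 = 28.678 V; V_C = 120 × 320/2473 = 15.528 V.
P_out = V_A I_A + V_B I_B + V_C I_C = 21.011×2.53 + 28.678×4.92 + 15.528×2.54 = 53.158 + 141.09 + 39.440 = 233.69 W.
Ideal ⇒ P_in = P_out, so I_p = P_out/V_p = 233.69/120 = 1.95 A.

I_p ≈ 1.95 A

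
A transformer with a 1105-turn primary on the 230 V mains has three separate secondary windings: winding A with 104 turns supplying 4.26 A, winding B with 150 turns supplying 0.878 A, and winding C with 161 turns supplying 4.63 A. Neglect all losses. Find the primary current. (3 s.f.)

I_p ≈ 1.19 A

V_A = 230 × 104/1105 = 21.647 V; V_B = 230 × 150/1105 = 31.222 V; V_C = 230 × 161/1105 = 33.511 V.
P_out = V_A I_A + V_B I_B + V_C I_C = 21.647×4.26 + 31.222×0.878 + 33.511×4.63 = 92.216 + 27.413 + 155.16 = 274.79 W.
Ideal ⇒ P_in = P_out, so I_p = P_out/V_p = 274.79/230 = 1.19 A.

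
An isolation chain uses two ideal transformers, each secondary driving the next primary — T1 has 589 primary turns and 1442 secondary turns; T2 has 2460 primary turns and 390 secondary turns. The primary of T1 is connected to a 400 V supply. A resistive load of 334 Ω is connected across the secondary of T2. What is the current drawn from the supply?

I_supply ≈ 0.180 A

After T1: V = 400.00 × 1442/589 = 979.29 V.
After T2: V = 979.29 × 390/2460 = 155.25 V.
I_load = 155.25/334 = 0.46483 A, so P_out = 155.25 × 0.46483 = 72.166 W.
All ideal ⇒ P_in = P_out, so I_supply = 72.166/400 = 0.180 A.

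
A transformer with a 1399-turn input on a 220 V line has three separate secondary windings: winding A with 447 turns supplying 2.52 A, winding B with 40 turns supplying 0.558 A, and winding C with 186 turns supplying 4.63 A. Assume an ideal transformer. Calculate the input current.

V_A = 220 × 447/1399 = 70.293 V; V_B = 220 × 40/1399 = 6.2902 V; V_C = 220 × 186/1399 = 29.249 V.
P_out = V_A I_A + V_B I_B + V_C I_C = 70.293×2.52 + 6.2902×0.558 + 29.249×4.63 = 177.14 + 3.5099 + 135.43 = 316.07 W.
Ideal ⇒ P_in = P_out, so I_in = P_out/V_in = 316.07/220 = 1.44 A.

I_in ≈ 1.44 A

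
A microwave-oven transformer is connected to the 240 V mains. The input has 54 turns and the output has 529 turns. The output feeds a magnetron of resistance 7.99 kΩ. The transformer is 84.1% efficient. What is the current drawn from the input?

I_in ≈ 3.43 A

V_out = 240 × 529/54 = 2351.1 V.
I_out = V_out/R = 2351.1/7990 = 0.29426 A.
P_out = V_out I_out = 2351.1 × 0.29426 = 691.83 W.
P_in = P_out/η = 691.83/0.841 = 822.63 W.
I_in = P_in/V_in = 822.63/240 = 3.43 A.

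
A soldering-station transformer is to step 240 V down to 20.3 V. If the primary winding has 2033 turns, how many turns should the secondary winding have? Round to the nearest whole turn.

N_s/N_p = V_s/V_p, so N_s = 2033 × 20.3/240 = 172.0 ≈ 172 turns.

N_s = 172 turns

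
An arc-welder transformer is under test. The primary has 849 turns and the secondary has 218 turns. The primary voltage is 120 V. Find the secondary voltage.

V_s ≈ 30.8 V

V_s/V_p = N_s/N_p, so V_s = 120 × 218/849 = 30.8 V.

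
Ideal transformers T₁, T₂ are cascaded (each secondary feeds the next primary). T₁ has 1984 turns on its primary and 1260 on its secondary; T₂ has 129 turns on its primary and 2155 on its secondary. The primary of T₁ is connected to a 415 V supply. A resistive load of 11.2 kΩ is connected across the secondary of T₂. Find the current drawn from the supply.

After T₁: V = 415.00 × 1260/1984 = 263.56 V.
After T₂: V = 263.56 × 2155/129 = 4402.9 V.
I_load = 4402.9/11200 = 0.39311 A, so P_out = 4402.9 × 0.39311 = 1730.8 W.
All ideal ⇒ P_in = P_out, so I_supply = 1730.8/415 = 4.17 A.

I_supply ≈ 4.17 A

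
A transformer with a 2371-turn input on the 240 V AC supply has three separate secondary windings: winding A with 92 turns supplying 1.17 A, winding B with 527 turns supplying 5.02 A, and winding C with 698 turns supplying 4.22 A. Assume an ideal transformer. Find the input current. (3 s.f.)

I_in ≈ 2.40 A

V_A = 240 × 92/2371 = 9.3125 V; V_B = 240 × 527/2371 = 53.345 V; V_C = 240 × 698/2371 = 70.654 V.
P_out = V_A I_A + V_B I_B + V_C I_C = 9.3125×1.17 + 53.345×5.02 + 70.654×4.22 = 10.896 + 267.79 + 298.16 = 576.84 W.
Ideal ⇒ P_in = P_out, so I_in = P_out/V_in = 576.84/240 = 2.40 A.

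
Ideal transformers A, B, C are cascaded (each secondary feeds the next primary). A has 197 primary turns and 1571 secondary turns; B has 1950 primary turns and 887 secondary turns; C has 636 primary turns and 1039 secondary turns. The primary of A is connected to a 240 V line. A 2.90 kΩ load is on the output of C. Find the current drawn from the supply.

After A: V = 240.00 × 1571/197 = 1913.9 V.
After B: V = 1913.9 × 887/1950 = 870.58 V.
After C: V = 870.58 × 1039/636 = 1422.2 V.
I_load = 1422.2/2900 = 0.49042 A, so P_out = 1422.2 × 0.49042 = 697.49 W.
All ideal ⇒ P_in = P_out, so I_supply = 697.49/240 = 2.91 A.

I_supply ≈ 2.91 A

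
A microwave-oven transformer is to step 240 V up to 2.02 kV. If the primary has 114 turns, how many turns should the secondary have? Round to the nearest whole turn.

N_s = 960 turns

N_s/N_p = V_s/V_p, so N_s = 114 × 2020/240 = 959.5 ≈ 960 turns.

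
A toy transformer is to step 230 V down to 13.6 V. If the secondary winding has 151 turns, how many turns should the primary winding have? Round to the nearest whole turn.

N_p = 2554 turns

N_p/N_s = V_p/V_s, so N_p = 151 × 230/13.6 = 2553.7 ≈ 2554 turns.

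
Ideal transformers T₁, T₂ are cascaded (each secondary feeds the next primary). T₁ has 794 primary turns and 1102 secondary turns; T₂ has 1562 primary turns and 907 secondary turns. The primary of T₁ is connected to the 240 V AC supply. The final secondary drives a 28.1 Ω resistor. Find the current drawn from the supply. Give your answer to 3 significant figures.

Secondary of T₁: V = 240.00 × 1102/794 = 333.10 V.
Secondary of T₂: V = 333.10 × 907/1562 = 193.42 V.
I_load = 193.42/28.1 = 6.8832 A, so P_out = 193.42 × 6.8832 = 1331.3 W.
All ideal ⇒ P_in = P_out, so I_supply = 1331.3/240 = 5.55 A.

I_supply ≈ 5.55 A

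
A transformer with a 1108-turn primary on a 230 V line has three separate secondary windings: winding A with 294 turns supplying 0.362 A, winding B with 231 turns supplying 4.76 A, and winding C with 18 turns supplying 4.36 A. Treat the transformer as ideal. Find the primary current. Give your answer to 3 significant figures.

I_p ≈ 1.16 A

V_A = 230 × 294/1108 = 61.029 V; V_B = 230 × 231/1108 = 47.951 V; V_C = 230 × 18/1108 = 3.7365 V.
P_out = V_A I_A + V_B I_B + V_C I_C = 61.029×0.362 + 47.951×4.76 + 3.7365×4.36 = 22.092 + 228.25 + 16.291 = 266.63 W.
Ideal ⇒ P_in = P_out, so I_p = P_out/V_p = 266.63/230 = 1.16 A.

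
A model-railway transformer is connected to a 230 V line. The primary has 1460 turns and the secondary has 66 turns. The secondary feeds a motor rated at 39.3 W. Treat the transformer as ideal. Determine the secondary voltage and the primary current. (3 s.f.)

V_s ≈ 10.4 V, I_p ≈ 0.171 A

V_s = V_p × N_s/N_p = 230 × 66/1460 = 10.397 V.
I_s = P/V_s = 39.3/10.397 = 3.7798 A.
I_p = I_s × N_s/N_p = 3.7798 × 66/1460 = 0.171 A.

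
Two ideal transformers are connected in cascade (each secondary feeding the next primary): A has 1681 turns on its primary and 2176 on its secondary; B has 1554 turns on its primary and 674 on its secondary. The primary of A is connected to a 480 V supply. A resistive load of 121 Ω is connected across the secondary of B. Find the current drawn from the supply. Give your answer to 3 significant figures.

After A: V = 480.00 × 2176/1681 = 621.34 V.
After B: V = 621.34 × 674/1554 = 269.49 V.
I_load = 269.49/121 = 2.2272 A, so P_out = 269.49 × 2.2272 = 600.20 W.
All ideal ⇒ P_in = P_out, so I_supply = 600.20/480 = 1.25 A.

I_supply ≈ 1.25 A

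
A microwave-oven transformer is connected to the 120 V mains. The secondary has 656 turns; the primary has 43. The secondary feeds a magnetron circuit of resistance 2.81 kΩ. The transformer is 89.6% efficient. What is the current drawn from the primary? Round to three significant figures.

I_p ≈ 11.1 A

V_s = 120 × 656/43 = 1830.7 V.
I_s = V_s/R = 1830.7/2810 = 0.65149 A.
P_out = V_s I_s = 1830.7 × 0.65149 = 1192.7 W.
P_in = P_out/η = 1192.7/0.896 = 1331.1 W.
I_p = P_in/V_p = 1331.1/120 = 11.1 A.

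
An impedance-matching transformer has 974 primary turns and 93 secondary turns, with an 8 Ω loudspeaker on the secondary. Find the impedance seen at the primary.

Z_p = (N_p/N_s)² × Z_s = (974/93)² × 8 = 877 Ω.

Z_p ≈ 877 Ω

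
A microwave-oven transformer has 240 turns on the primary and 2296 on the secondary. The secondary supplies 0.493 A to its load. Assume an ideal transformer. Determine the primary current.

I_p ≈ 4.72 A

For an ideal transformer I_p/I_s = N_s/N_p, so I_p = 0.493 × 2296/240 = 4.72 A.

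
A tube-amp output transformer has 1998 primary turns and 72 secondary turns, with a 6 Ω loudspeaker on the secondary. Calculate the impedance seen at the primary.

Z_p ≈ 4620 Ω

Z_p = (N_p/N_s)² × Z_s = (1998/72)² × 6 = 4620 Ω.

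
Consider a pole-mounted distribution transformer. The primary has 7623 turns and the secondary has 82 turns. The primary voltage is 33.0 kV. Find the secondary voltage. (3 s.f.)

V_s/V_p = N_s/N_p, so V_s = 33000 × 82/7623 = 355 V.

V_s ≈ 355 V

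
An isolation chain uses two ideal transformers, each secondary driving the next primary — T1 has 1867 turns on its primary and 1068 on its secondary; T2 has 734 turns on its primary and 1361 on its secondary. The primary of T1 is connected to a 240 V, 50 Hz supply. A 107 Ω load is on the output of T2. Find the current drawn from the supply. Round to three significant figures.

I_supply ≈ 2.52 A

After T1: V = 240.00 × 1068/1867 = 137.29 V.
After T2: V = 137.29 × 1361/734 = 254.57 V.
I_load = 254.57/107 = 2.3791 A, so P_out = 254.57 × 2.3791 = 605.64 W.
All ideal ⇒ P_in = P_out, so I_supply = 605.64/240 = 2.52 A.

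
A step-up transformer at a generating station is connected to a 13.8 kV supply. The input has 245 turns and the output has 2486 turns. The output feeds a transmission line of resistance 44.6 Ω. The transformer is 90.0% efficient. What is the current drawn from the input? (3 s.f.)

V_out = 13800 × 2486/245 = 140030 V.
I_out = V_out/R = 140030/44.6 = 3139.6 A.
P_out = V_out I_out = 140030 × 3139.6 = 4.3964×10^8 W.
P_in = P_out/η = 4.3964×10^8/0.900 = 4.8848×10^8 W.
I_in = P_in/V_in = 4.8848×10^8/13800 = 35400 A.

I_in ≈ 35400 A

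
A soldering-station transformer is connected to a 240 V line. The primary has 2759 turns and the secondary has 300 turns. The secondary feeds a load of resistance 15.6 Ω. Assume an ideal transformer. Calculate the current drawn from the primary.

V_s = V_p × N_s/N_p = 240 × 300/2759 = 26.096 V.
I_s = V_s/R = 26.096/15.6 = 1.6728 A.
For an ideal transformer I_p N_p = I_s N_s, so I_p = 1.6728 × 300/2759 = 0.182 A.

I_p ≈ 0.182 A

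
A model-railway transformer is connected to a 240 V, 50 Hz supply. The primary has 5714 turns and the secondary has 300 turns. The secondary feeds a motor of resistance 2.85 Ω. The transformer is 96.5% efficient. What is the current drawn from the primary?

V_s = 240 × 300/5714 = 12.601 V.
I_s = V_s/R = 12.601/2.85 = 4.4213 A.
P_out = V_s I_s = 12.601 × 4.4213 = 55.711 W.
P_in = P_out/η = 55.711/0.965 = 57.731 W.
I_p = P_in/V_p = 57.731/240 = 0.241 A.

I_p ≈ 0.241 A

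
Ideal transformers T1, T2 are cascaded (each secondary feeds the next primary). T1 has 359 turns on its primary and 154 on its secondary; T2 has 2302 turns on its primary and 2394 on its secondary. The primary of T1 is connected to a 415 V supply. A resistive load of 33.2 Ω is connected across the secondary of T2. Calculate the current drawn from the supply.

After T1: V = 415.00 × 154/359 = 178.02 V.
After T2: V = 178.02 × 2394/2302 = 185.14 V.
I_load = 185.14/33.2 = 5.5764 A, so P_out = 185.14 × 5.5764 = 1032.4 W.
All ideal ⇒ P_in = P_out, so I_supply = 1032.4/415 = 2.49 A.

I_supply ≈ 2.49 A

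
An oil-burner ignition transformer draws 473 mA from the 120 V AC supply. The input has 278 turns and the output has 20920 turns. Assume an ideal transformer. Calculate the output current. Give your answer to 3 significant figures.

I_out/I_in = N_in/N_out, so I_out = 0.473 × 278/20920 = 0.00629 A.

I_out ≈ 0.00629 A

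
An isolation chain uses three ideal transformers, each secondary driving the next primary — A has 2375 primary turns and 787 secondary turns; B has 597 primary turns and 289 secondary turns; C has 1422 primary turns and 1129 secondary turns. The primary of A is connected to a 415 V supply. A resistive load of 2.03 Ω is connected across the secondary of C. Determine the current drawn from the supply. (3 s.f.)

Secondary of A: V = 415.00 × 787/2375 = 137.52 V.
Secondary of B: V = 137.52 × 289/597 = 66.571 V.
Secondary of C: V = 66.571 × 1129/1422 = 52.854 V.
I_load = 52.854/2.03 = 26.036 A, so P_out = 52.854 × 26.036 = 1376.1 W.
All ideal ⇒ P_in = P_out, so I_supply = 1376.1/415 = 3.32 A.

I_supply ≈ 3.32 A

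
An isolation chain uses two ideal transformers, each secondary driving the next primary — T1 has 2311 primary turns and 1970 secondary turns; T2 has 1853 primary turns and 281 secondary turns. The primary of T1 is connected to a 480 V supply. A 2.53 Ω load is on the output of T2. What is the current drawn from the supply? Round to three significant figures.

After T1: V = 480.00 × 1970/2311 = 409.17 V.
After T2: V = 409.17 × 281/1853 = 62.050 V.
I_load = 62.050/2.53 = 24.526 A, so P_out = 62.050 × 24.526 = 1521.8 W.
All ideal ⇒ P_in = P_out, so I_supply = 1521.8/480 = 3.17 A.

I_supply ≈ 3.17 A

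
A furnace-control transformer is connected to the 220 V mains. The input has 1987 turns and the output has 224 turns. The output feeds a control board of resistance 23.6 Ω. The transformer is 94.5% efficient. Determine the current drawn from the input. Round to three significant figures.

V_out = 220 × 224/1987 = 24.801 V.
I_out = V_out/R = 24.801/23.6 = 1.0509 A.
P_out = V_out I_out = 24.801 × 1.0509 = 26.064 W.
P_in = P_out/η = 26.064/0.945 = 27.580 W.
I_in = P_in/V_in = 27.580/220 = 0.125 A.

I_in ≈ 0.125 A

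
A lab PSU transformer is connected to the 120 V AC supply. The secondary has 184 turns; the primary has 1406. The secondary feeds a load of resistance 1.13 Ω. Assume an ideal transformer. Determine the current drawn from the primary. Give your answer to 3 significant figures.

I_p ≈ 1.82 A

V_s = V_p × N_s/N_p = 120 × 184/1406 = 15.704 V.
I_s = V_s/R = 15.704/1.13 = 13.897 A.
For an ideal transformer I_p N_p = I_s N_s, so I_p = 13.897 × 184/1406 = 1.82 A.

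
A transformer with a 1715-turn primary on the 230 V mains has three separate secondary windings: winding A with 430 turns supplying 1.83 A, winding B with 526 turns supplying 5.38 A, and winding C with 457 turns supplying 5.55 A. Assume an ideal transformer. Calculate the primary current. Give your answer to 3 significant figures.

V_A = 230 × 430/1715 = 57.668 V; V_B = 230 × 526/1715 = 70.542 V; V_C = 230 × 457/1715 = 61.289 V.
P_out = V_A I_A + V_B I_B + V_C I_C = 57.668×1.83 + 70.542×5.38 + 61.289×5.55 = 105.53 + 379.52 + 340.15 = 825.20 W.
Ideal ⇒ P_in = P_out, so I_p = P_out/V_p = 825.20/230 = 3.59 A.

I_p ≈ 3.59 A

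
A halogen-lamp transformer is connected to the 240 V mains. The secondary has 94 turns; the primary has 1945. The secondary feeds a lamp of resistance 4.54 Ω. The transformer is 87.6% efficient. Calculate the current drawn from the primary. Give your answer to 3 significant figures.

V_s = 240 × 94/1945 = 11.599 V.
I_s = V_s/R = 11.599/4.54 = 2.5548 A.
P_out = V_s I_s = 11.599 × 2.5548 = 29.634 W.
P_in = P_out/η = 29.634/0.876 = 33.828 W.
I_p = P_in/V_p = 33.828/240 = 0.141 A.

I_p ≈ 0.141 A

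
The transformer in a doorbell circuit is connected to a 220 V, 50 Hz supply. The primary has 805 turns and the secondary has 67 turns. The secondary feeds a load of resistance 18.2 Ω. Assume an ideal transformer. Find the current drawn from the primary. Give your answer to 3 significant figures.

I_p ≈ 0.0837 A

V_s = V_p × N_s/N_p = 220 × 67/805 = 18.311 V.
I_s = V_s/R = 18.311/18.2 = 1.0061 A.
For an ideal transformer I_p N_p = I_s N_s, so I_p = 1.0061 × 67/805 = 0.0837 A.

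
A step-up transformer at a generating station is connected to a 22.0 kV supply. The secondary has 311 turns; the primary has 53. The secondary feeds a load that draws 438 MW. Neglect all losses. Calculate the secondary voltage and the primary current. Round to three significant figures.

V_s ≈ 129000 V, I_p ≈ 19900 A

V_s = V_p × N_s/N_p = 22000 × 311/53 = 129090 V.
I_s = P/V_s = 4.38×10^8/129090 = 3392.9 A.
I_p = I_s × N_s/N_p = 3392.9 × 311/53 = 19900 A.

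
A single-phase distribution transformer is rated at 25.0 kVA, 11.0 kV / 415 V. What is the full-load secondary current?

I_s = S/V_s = 25000/415 = 60.2 A.

I_s ≈ 60.2 A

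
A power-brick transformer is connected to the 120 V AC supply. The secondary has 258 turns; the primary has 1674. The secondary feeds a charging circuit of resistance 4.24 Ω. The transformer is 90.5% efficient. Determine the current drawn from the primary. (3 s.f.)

I_p ≈ 0.743 A

V_s = 120 × 258/1674 = 18.495 V.
I_s = V_s/R = 18.495/4.24 = 4.3619 A.
P_out = V_s I_s = 18.495 × 4.3619 = 80.672 W.
P_in = P_out/η = 80.672/0.905 = 89.141 W.
I_p = P_in/V_p = 89.141/120 = 0.743 A.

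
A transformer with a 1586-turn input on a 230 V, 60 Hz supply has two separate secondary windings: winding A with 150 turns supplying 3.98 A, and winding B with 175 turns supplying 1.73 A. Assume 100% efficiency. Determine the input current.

I_in ≈ 0.567 A

V_A = 230 × 150/1586 = 21.753 V; V_B = 230 × 175/1586 = 25.378 V.
P_out = V_A I_A + V_B I_B = 21.753×3.98 + 25.378×1.73 = 86.576 + 43.904 = 130.48 W.
Ideal ⇒ P_in = P_out, so I_in = P_out/V_in = 130.48/230 = 0.567 A.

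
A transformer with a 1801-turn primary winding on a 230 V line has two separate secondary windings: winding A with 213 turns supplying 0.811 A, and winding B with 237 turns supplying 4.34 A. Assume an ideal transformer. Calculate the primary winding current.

I_p ≈ 0.667 A

V_A = 230 × 213/1801 = 27.202 V; V_B = 230 × 237/1801 = 30.267 V.
P_out = V_A I_A + V_B I_B = 27.202×0.811 + 30.267×4.34 = 22.060 + 131.36 = 153.42 W.
Ideal ⇒ P_in = P_out, so I_p = P_out/V_p = 153.42/230 = 0.667 A.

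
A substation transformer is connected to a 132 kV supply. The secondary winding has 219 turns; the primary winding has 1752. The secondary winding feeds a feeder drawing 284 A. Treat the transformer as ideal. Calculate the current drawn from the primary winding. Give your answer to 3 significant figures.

I_p ≈ 35.5 A

For an ideal transformer I_p N_p = I_s N_s, so I_p = 284 × 219/1752 = 35.5 A.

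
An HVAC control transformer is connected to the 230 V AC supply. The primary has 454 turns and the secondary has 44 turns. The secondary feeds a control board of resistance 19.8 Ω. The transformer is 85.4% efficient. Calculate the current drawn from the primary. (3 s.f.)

I_p ≈ 0.128 A

V_s = 230 × 44/454 = 22.291 V.
I_s = V_s/R = 22.291/19.8 = 1.1258 A.
P_out = V_s I_s = 22.291 × 1.1258 = 25.095 W.
P_in = P_out/η = 25.095/0.854 = 29.385 W.
I_p = P_in/V_p = 29.385/230 = 0.128 A.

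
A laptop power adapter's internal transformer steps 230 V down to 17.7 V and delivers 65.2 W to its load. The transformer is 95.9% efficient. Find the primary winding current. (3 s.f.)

I_p ≈ 0.296 A

P_in = P_out/η = 65.2/0.959 = 67.987 W.
I_p = P_in/V_p = 67.987/230 = 0.296 A.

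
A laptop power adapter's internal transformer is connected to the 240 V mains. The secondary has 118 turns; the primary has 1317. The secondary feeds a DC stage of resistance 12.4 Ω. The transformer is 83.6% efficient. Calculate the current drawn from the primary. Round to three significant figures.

I_p ≈ 0.186 A

V_s = 240 × 118/1317 = 21.503 V.
I_s = V_s/R = 21.503/12.4 = 1.7341 A.
P_out = V_s I_s = 21.503 × 1.7341 = 37.290 W.
P_in = P_out/η = 37.290/0.836 = 44.605 W.
I_p = P_in/V_p = 44.605/240 = 0.186 A.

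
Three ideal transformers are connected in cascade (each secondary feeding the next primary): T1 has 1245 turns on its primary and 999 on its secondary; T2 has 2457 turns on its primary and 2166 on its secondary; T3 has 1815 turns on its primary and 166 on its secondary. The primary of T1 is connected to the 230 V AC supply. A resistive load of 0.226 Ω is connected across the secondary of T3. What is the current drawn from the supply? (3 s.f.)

Secondary of T1: V = 230.00 × 999/1245 = 184.55 V.
Secondary of T2: V = 184.55 × 2166/2457 = 162.70 V.
Secondary of T3: V = 162.70 × 166/1815 = 14.880 V.
I_load = 14.880/0.226 = 65.842 A, so P_out = 14.880 × 65.842 = 979.74 W.
All ideal ⇒ P_in = P_out, so I_supply = 979.74/230 = 4.26 A.

I_supply ≈ 4.26 A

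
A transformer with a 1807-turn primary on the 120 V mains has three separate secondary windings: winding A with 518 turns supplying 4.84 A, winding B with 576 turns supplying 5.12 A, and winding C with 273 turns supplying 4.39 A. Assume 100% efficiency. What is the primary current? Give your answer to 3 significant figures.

V_A = 120 × 518/1807 = 34.400 V; V_B = 120 × 576/1807 = 38.251 V; V_C = 120 × 273/1807 = 18.129 V.
P_out = V_A I_A + V_B I_B + V_C I_C = 34.400×4.84 + 38.251×5.12 + 18.129×4.39 = 166.49 + 195.85 + 79.588 = 441.93 W.
Ideal ⇒ P_in = P_out, so I_p = P_out/V_p = 441.93/120 = 3.68 A.

I_p ≈ 3.68 A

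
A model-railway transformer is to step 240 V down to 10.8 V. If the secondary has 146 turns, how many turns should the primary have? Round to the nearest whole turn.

N_p/N_s = V_p/V_s, so N_p = 146 × 240/10.8 = 3244.4 ≈ 3244 turns.

N_p = 3244 turns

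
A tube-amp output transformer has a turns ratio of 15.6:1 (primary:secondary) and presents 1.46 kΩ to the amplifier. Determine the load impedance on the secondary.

Z_s ≈ 6.00 Ω

Z_s = Z_p/(N_p/N_s)² = 1460/15.6² = 6.00 Ω.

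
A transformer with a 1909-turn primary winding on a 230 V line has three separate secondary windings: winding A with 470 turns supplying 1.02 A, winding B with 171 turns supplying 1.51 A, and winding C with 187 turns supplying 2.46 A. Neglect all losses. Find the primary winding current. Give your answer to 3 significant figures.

V_A = 230 × 470/1909 = 56.627 V; V_B = 230 × 171/1909 = 20.602 V; V_C = 230 × 187/1909 = 22.530 V.
P_out = V_A I_A + V_B I_B + V_C I_C = 56.627×1.02 + 20.602×1.51 + 22.530×2.46 = 57.759 + 31.110 + 55.424 = 144.29 W.
Ideal ⇒ P_in = P_out, so I_p = P_out/V_p = 144.29/230 = 0.627 A.

I_p ≈ 0.627 A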